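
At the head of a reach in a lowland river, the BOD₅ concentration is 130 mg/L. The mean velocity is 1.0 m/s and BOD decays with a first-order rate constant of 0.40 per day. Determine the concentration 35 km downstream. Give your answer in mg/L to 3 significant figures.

Travel time t = 35 km / 1.0 m/s = 3.5e+04/1.0 = 3.5e+04 s = 0.4051 d.
First-order decay: C = 130·exp(−0.40·0.4051) = 130·0.8504 = 110.6 mg/L.

111 mg/L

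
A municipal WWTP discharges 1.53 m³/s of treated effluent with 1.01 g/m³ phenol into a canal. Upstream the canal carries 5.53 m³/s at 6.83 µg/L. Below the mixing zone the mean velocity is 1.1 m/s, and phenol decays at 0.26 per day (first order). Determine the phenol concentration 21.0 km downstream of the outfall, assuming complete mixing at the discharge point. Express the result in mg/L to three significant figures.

0.212 mg/L

6.83 µg/L = 0.00683 mg/L.
After complete mixing, C₀ = (1.53·1.01 + 5.53·0.00683) / 7.06 = 0.2242 mg/L.
Travel time t = 2.1e+04 m / 1.1 m/s = 1.909e+04 s = 0.221 d.
C = 0.2242·exp(−0.26·0.221) = 0.2242·0.9442 = 0.2117 mg/L.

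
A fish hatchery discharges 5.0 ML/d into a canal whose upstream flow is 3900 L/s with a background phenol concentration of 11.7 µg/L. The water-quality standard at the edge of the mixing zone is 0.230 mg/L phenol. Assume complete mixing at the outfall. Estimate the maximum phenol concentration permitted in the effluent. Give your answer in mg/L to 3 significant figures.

5.0 ML/d = 0.05787 m³/s.
3900 L/s = 3.9 m³/s.
11.7 µg/L = 0.0117 mg/L.
Mass balance: 0.23·3.958 = 0.05787·Cₑ + 3.9·0.0117.
Cₑ = (0.9103 − 0.04563) / 0.05787 = 14.94 mg/L.

14.9 mg/L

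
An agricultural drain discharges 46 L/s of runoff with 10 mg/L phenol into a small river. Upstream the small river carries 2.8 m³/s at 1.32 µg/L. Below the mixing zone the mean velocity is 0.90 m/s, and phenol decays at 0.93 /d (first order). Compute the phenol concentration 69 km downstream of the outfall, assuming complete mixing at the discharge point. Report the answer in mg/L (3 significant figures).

0.0714 mg/L

46 L/s = 0.046 m³/s.
1.32 µg/L = 0.00132 mg/L.
After complete mixing, C₀ = (0.046·10 + 2.8·0.00132) / 2.846 = 0.1629 mg/L.
Travel time t = 6.9e+04 m / 0.90 m/s = 7.667e+04 s = 0.8873 d.
C = 0.1629·exp(−0.93·0.8873) = 0.1629·0.4381 = 0.07138 mg/L.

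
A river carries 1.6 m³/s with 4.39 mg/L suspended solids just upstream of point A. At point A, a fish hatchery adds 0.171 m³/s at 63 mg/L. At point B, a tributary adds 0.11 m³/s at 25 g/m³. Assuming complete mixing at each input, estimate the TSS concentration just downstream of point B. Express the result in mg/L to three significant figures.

After input A: C = (1.6·4.39 + 0.171·63) / 1.771 = 10.05 mg/L.
After input B: C = (1.771·10.05 + 0.11·25) / 1.881 = 10.92 mg/L.

10.9 mg/L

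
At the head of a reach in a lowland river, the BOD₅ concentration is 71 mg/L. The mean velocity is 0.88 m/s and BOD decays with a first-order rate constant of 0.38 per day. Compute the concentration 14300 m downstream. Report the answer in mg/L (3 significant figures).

Travel time t = 14300 m / 0.88 m/s = 1.43e+04/0.88 = 1.625e+04 s = 0.1881 d.
First-order decay: C = 71·exp(−0.38·0.1881) = 71·0.931 = 66.1 mg/L.

66.1 mg/L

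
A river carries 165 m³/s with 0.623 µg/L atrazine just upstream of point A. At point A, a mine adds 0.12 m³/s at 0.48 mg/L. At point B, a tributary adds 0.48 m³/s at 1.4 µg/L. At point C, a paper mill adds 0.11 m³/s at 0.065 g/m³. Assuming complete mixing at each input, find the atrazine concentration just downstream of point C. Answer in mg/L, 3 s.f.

0.00102 mg/L

0.623 µg/L = 0.000623 mg/L.
After input A: C = (165·0.000623 + 0.12·0.48) / 165.1 = 0.0009714 mg/L.
1.4 µg/L = 0.0014 mg/L.
After input B: C = (165.1·0.0009714 + 0.48·0.0014) / 165.6 = 0.0009726 mg/L.
After input C: C = (165.6·0.0009726 + 0.11·0.065) / 165.7 = 0.001015 mg/L.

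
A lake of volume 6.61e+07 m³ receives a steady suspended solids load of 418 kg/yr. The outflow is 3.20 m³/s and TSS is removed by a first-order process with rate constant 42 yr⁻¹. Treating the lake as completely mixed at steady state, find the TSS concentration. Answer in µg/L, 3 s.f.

Outflow Q = 3.20 m³/s × 3.156e+07 s/yr = 1.01e+08 m³/yr.
Steady-state CSTR mass balance: W = Q·C + k·V·C, so C = W/(Q + kV).
Q + kV = 1.01e+08 + 42·6.61e+07 = 2.877e+09 m³/yr.
C = 418/2.877e+09 = 1.453e-07 kg/m³ = 0.0001453 mg/L = 0.1453 µg/L.

0.145 µg/L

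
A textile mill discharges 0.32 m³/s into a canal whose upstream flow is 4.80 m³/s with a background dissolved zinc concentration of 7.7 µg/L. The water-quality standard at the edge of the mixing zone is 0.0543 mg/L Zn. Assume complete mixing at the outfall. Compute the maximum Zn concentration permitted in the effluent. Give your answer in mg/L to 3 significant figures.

7.7 µg/L = 0.0077 mg/L.
Mass balance: 0.0543·5.12 = 0.32·Cₑ + 4.8·0.0077.
Cₑ = (0.278 − 0.03696) / 0.32 = 0.7533 mg/L.

0.753 mg/L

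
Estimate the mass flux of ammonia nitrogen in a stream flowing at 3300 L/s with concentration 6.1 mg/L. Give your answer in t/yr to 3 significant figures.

3300 L/s = 3.3 m³/s.
Mass flux = Q·C = 3.3 m³/s × 6.1 g/m³ = 20.13 g/s.
= 20.13 g/s × 31.56 = 635.3 t/yr.

635 t/yr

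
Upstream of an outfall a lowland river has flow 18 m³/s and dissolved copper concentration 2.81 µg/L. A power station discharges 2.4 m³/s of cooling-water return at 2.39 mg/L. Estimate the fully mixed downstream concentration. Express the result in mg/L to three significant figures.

2.81 µg/L = 0.00281 mg/L.
By mass balance at complete mixing, C = (2.4·2.39 + 18·0.00281) / (2.4 + 18) = 5.787/20.4 = 0.2837 mg/L.

0.284 mg/L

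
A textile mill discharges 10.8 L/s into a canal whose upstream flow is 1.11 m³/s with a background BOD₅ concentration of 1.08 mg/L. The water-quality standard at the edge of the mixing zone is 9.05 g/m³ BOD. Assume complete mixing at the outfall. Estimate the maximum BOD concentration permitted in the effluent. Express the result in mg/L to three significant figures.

10.8 L/s = 0.0108 m³/s.
Mass balance: 9.05·1.121 = 0.0108·Cₑ + 1.11·1.08.
Cₑ = (10.14 − 1.199) / 0.0108 = 828.2 mg/L.

828 mg/L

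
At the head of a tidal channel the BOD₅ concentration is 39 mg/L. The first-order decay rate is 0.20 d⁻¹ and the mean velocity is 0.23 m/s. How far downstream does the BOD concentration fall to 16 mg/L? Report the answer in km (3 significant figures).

From C = C₀·e^(−kt), t = ln(C₀/C)/k = ln(39/16)/0.20 = 0.891/0.20 = 4.455 d.
Distance = v·t = 0.23 m/s × 3.849e+05 s = 8.853e+04 m = 88.53 km.

88.5 km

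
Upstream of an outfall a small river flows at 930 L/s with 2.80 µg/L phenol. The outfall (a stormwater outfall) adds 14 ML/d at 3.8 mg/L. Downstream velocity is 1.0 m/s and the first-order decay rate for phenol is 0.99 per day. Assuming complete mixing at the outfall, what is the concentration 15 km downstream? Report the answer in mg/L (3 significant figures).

0.477 mg/L

14 ML/d = 0.162 m³/s.
930 L/s = 0.93 m³/s.
2.80 µg/L = 0.0028 mg/L.
After complete mixing, C₀ = (0.162·3.8 + 0.93·0.0028) / 1.092 = 0.5662 mg/L.
Travel time t = 1.5e+04 m / 1.0 m/s = 1.5e+04 s = 0.1736 d.
C = 0.5662·exp(−0.99·0.1736) = 0.5662·0.8421 = 0.4768 mg/L.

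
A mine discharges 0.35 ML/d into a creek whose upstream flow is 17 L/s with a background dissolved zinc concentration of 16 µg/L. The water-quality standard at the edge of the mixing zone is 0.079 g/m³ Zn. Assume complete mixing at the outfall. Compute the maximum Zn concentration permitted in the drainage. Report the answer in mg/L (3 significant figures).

0.35 ML/d = 0.004051 m³/s.
17 L/s = 0.017 m³/s.
16 µg/L = 0.016 mg/L.
Mass balance: 0.079·0.02105 = 0.004051·Cₑ + 0.017·0.016.
Cₑ = (0.001663 − 0.000272) / 0.004051 = 0.3434 mg/L.

0.343 mg/L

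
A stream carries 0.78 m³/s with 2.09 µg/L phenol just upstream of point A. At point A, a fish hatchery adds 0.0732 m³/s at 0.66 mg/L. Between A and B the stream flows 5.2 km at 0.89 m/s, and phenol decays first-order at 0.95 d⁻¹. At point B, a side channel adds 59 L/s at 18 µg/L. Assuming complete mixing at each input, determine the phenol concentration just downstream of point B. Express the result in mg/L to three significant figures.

2.09 µg/L = 0.00209 mg/L.
After input A: C = (0.78·0.00209 + 0.0732·0.66) / 0.8532 = 0.05854 mg/L.
Over the 5.2 km reach to input B (t = 5843 s = 0.06762 d), decay gives C = 0.05854·exp(−0.95·0.06762) = 0.05489 mg/L.
59 L/s = 0.059 m³/s.
18 µg/L = 0.018 mg/L.
After input B: C = (0.8532·0.05489 + 0.059·0.018) / 0.9122 = 0.05251 mg/L.

0.0525 mg/L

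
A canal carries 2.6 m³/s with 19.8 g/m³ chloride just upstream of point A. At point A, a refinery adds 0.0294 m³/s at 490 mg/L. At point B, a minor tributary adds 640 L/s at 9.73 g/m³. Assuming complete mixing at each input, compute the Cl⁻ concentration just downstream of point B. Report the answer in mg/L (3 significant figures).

22.1 mg/L

After input A: C = (2.6·19.8 + 0.0294·490) / 2.629 = 25.06 mg/L.
640 L/s = 0.64 m³/s.
After input B: C = (2.629·25.06 + 0.64·9.73) / 3.269 = 22.06 mg/L.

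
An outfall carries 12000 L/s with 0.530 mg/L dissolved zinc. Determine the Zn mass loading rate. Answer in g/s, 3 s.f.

6.36 g/s

12000 L/s = 12 m³/s.
Mass flux = Q·C = 12 m³/s × 0.53 g/m³ = 6.36 g/s.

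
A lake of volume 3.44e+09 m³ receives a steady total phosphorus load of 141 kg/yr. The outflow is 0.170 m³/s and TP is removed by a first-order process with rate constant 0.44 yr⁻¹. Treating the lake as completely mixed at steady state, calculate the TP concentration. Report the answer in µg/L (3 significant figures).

0.0928 µg/L

Outflow Q = 0.170 m³/s × 3.156e+07 s/yr = 5.365e+06 m³/yr.
Steady-state CSTR mass balance: W = Q·C + k·V·C, so C = W/(Q + kV).
Q + kV = 5.365e+06 + 0.44·3.44e+09 = 1.519e+09 m³/yr.
C = 141/1.519e+09 = 9.283e-08 kg/m³ = 9.283e-05 mg/L = 0.09283 µg/L.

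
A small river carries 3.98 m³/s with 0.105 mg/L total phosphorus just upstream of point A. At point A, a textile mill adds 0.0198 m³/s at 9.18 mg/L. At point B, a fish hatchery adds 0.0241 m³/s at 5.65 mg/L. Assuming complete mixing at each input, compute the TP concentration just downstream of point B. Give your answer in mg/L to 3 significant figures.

After input A: C = (3.98·0.105 + 0.0198·9.18) / 4 = 0.1499 mg/L.
After input B: C = (4·0.1499 + 0.0241·5.65) / 4.024 = 0.1829 mg/L.

0.183 mg/L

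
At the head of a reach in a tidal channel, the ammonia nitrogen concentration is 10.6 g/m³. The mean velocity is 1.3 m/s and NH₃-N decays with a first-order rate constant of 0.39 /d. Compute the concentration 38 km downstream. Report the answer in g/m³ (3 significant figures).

Travel time t = 38 km / 1.3 m/s = 3.8e+04/1.3 = 2.923e+04 s = 0.3383 d.
First-order decay: C = 10.6·exp(−0.39·0.3383) = 10.6·0.8764 = 9.29 g/m³.

9.29 g/m³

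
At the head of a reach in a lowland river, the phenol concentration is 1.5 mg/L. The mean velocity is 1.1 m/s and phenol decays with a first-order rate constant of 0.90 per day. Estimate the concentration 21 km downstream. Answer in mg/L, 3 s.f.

Travel time t = 21 km / 1.1 m/s = 2.1e+04/1.1 = 1.909e+04 s = 0.221 d.
First-order decay: C = 1.5·exp(−0.90·0.221) = 1.5·0.8197 = 1.229 mg/L.

1.23 mg/L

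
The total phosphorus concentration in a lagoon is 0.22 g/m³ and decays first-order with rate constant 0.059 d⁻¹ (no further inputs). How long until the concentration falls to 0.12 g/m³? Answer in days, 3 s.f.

10.3 d

t = ln(C₀/C)/k = ln(0.22/0.12)/0.059 = 0.6061/0.059 = 10.27 d.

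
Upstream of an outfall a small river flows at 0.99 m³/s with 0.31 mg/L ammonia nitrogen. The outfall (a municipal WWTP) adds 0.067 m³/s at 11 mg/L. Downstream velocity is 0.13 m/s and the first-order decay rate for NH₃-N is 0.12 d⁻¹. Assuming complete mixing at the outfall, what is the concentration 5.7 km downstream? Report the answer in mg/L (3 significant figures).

0.929 mg/L

After complete mixing, C₀ = (0.067·11 + 0.99·0.31) / 1.057 = 0.9876 mg/L.
Travel time t = 5700 m / 0.13 m/s = 4.385e+04 s = 0.5075 d.
C = 0.9876·exp(−0.12·0.5075) = 0.9876·0.9409 = 0.9293 mg/L.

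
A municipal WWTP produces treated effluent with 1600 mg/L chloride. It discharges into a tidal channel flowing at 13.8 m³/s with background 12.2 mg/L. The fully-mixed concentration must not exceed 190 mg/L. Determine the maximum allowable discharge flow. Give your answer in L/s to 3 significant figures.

Mass balance at complete mixing: C_std·(Q_w + Q_r) = Q_w·C_e + Q_r·C_b.
Rearranging, Q_w = Q_r·(C_std − C_b)/(C_e − C_std) = 13.8·(190 − 12.2) / (1600 − 190) = 1.74 m³/s.
= 1740 L/s.

1740 L/s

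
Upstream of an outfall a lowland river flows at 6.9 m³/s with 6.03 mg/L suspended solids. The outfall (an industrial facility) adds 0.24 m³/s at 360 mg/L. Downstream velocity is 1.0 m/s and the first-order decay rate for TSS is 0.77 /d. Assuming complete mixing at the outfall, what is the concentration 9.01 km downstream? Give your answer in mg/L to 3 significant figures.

After complete mixing, C₀ = (0.24·360 + 6.9·6.03) / 7.14 = 17.93 mg/L.
Travel time t = 9010 m / 1.0 m/s = 9010 s = 0.1043 d.
C = 17.93·exp(−0.77·0.1043) = 17.93·0.9228 = 16.54 mg/L.

16.5 mg/L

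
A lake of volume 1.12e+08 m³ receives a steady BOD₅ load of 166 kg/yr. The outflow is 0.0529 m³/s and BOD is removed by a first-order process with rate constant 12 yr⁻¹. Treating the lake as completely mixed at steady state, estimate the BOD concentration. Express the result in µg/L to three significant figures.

0.123 µg/L

Outflow Q = 0.0529 m³/s × 3.156e+07 s/yr = 1.669e+06 m³/yr.
Steady-state CSTR mass balance: W = Q·C + k·V·C, so C = W/(Q + kV).
Q + kV = 1.669e+06 + 12·1.12e+08 = 1.346e+09 m³/yr.
C = 166/1.346e+09 = 1.234e-07 kg/m³ = 0.0001234 mg/L = 0.1234 µg/L.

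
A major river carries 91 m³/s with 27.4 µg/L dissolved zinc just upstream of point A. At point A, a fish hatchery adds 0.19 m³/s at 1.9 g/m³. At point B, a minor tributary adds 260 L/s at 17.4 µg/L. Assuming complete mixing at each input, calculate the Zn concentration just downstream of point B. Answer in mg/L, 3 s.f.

27.4 µg/L = 0.0274 mg/L.
After input A: C = (91·0.0274 + 0.19·1.9) / 91.19 = 0.0313 mg/L.
260 L/s = 0.26 m³/s.
17.4 µg/L = 0.0174 mg/L.
After input B: C = (91.19·0.0313 + 0.26·0.0174) / 91.45 = 0.03126 mg/L.

0.0313 mg/L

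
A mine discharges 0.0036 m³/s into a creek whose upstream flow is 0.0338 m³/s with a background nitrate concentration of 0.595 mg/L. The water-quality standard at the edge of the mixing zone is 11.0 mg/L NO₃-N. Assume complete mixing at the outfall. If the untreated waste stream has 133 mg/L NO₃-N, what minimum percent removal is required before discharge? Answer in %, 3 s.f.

18.3 %

Mass balance: 11·0.0374 = 0.0036·Cₑ + 0.0338·0.595.
Cₑ = (0.4114 − 0.02011) / 0.0036 = 108.7 mg/L.
Required removal = 1 − 108.7/133 = 18.28 %.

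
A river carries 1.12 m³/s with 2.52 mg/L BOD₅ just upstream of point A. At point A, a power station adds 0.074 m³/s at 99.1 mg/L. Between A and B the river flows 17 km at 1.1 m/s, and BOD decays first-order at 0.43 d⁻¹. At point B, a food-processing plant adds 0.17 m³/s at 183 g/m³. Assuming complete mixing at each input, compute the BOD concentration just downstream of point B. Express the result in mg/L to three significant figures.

29.7 mg/L

After input A: C = (1.12·2.52 + 0.074·99.1) / 1.194 = 8.506 mg/L.
Over the 17 km reach to input B (t = 1.545e+04 s = 0.1789 d), decay gives C = 8.506·exp(−0.43·0.1789) = 7.876 mg/L.
After input B: C = (1.194·7.876 + 0.17·183) / 1.364 = 29.7 mg/L.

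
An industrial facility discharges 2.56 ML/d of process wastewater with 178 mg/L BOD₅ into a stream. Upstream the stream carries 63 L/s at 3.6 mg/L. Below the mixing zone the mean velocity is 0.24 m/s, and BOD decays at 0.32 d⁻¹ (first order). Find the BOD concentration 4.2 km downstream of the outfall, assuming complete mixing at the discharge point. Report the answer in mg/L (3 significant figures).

55.7 mg/L

2.56 ML/d = 0.02963 m³/s.
63 L/s = 0.063 m³/s.
After complete mixing, C₀ = (0.02963·178 + 0.063·3.6) / 0.09263 = 59.39 mg/L.
Travel time t = 4200 m / 0.24 m/s = 1.75e+04 s = 0.2025 d.
C = 59.39·exp(−0.32·0.2025) = 59.39·0.9372 = 55.66 mg/L.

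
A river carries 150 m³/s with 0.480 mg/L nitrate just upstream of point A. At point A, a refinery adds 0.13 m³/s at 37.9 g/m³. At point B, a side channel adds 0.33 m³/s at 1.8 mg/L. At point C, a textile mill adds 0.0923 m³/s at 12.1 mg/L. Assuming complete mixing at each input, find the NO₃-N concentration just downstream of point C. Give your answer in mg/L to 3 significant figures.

0.522 mg/L

After input A: C = (150·0.48 + 0.13·37.9) / 150.1 = 0.5124 mg/L.
After input B: C = (150.1·0.5124 + 0.33·1.8) / 150.5 = 0.5152 mg/L.
After input C: C = (150.5·0.5152 + 0.0923·12.1) / 150.6 = 0.5223 mg/L.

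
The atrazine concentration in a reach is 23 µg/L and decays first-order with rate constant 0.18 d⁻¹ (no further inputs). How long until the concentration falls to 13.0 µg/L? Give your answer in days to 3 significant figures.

3.17 d

t = ln(C₀/C)/k = ln(23/13.0)/0.18 = 0.5705/0.18 = 3.17 d.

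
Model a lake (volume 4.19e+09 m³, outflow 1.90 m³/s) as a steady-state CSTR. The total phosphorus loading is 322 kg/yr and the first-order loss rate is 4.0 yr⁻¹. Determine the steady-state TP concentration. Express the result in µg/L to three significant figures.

0.0191 µg/L

Outflow Q = 1.90 m³/s × 3.156e+07 s/yr = 5.996e+07 m³/yr.
Steady-state CSTR mass balance: W = Q·C + k·V·C, so C = W/(Q + kV).
Q + kV = 5.996e+07 + 4.0·4.19e+09 = 1.682e+10 m³/yr.
C = 322/1.682e+10 = 1.914e-08 kg/m³ = 1.914e-05 mg/L = 0.01914 µg/L.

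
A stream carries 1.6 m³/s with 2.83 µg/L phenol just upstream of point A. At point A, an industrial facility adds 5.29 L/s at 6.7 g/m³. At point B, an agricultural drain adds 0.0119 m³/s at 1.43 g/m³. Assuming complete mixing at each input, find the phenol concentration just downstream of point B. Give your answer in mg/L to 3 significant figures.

0.0352 mg/L

2.83 µg/L = 0.00283 mg/L.
5.29 L/s = 0.00529 m³/s.
After input A: C = (1.6·0.00283 + 0.00529·6.7) / 1.605 = 0.0249 mg/L.
After input B: C = (1.605·0.0249 + 0.0119·1.43) / 1.617 = 0.03524 mg/L.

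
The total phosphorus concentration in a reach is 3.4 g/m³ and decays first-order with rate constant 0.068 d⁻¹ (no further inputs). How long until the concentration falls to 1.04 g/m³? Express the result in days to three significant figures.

t = ln(C₀/C)/k = ln(3.4/1.04)/0.068 = 1.185/0.068 = 17.42 d.

17.4 d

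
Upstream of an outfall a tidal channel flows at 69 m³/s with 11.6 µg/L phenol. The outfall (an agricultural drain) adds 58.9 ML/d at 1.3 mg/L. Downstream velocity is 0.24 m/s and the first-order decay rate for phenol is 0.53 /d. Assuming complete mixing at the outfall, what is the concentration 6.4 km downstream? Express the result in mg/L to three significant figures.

0.0206 mg/L

58.9 ML/d = 0.6817 m³/s.
11.6 µg/L = 0.0116 mg/L.
After complete mixing, C₀ = (0.6817·1.3 + 69·0.0116) / 69.68 = 0.0242 mg/L.
Travel time t = 6400 m / 0.24 m/s = 2.667e+04 s = 0.3086 d.
C = 0.0242·exp(−0.53·0.3086) = 0.0242·0.8491 = 0.02055 mg/L.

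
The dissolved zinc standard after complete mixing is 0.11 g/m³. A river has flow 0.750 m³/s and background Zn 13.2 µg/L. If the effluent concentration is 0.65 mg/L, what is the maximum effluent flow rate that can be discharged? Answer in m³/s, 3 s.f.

0.134 m³/s

13.2 µg/L = 0.0132 mg/L.
Mass balance at complete mixing: C_std·(Q_w + Q_r) = Q_w·C_e + Q_r·C_b.
Rearranging, Q_w = Q_r·(C_std − C_b)/(C_e − C_std) = 0.750·(0.11 − 0.0132) / (0.65 − 0.11) = 0.1344 m³/s.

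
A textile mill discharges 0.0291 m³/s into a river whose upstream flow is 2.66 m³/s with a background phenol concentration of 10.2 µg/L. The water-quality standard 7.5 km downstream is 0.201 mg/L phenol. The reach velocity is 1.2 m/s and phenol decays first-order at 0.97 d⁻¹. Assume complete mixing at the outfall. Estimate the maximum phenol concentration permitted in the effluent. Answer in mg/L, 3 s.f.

10.2 µg/L = 0.0102 mg/L.
Travel time to the compliance point: t = 7500/1.2 = 6250 s = 0.07234 d; decay factor exp(−0.97·0.07234) = 0.9322.
So the concentration just after mixing may be at most 0.201/0.9322 = 0.2156 mg/L.
Mass balance: 0.2156·2.689 = 0.0291·Cₑ + 2.66·0.0102.
Cₑ = (0.5798 − 0.02713) / 0.0291 = 18.99 mg/L.

19.0 mg/L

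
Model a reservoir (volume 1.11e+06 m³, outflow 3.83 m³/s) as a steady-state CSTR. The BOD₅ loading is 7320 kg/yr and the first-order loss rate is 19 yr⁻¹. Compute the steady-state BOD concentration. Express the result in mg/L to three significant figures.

0.0516 mg/L

Outflow Q = 3.83 m³/s × 3.156e+07 s/yr = 1.209e+08 m³/yr.
Steady-state CSTR mass balance: W = Q·C + k·V·C, so C = W/(Q + kV).
Q + kV = 1.209e+08 + 19·1.11e+06 = 1.42e+08 m³/yr.
C = 7320/1.42e+08 = 5.157e-05 kg/m³ = 0.05157 mg/L.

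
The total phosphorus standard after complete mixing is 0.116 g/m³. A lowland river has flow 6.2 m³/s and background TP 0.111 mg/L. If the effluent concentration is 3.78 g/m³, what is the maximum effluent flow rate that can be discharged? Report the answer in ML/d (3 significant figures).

Mass balance at complete mixing: C_std·(Q_w + Q_r) = Q_w·C_e + Q_r·C_b.
Rearranging, Q_w = Q_r·(C_std − C_b)/(C_e − C_std) = 6.2·(0.116 − 0.111) / (3.78 − 0.116) = 0.008461 m³/s.
= 0.731 ML/d.

0.731 ML/d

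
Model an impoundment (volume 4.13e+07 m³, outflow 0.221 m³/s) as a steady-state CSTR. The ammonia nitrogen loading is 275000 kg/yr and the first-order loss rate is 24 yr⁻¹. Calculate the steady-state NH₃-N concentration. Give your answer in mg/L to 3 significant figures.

Outflow Q = 0.221 m³/s × 3.156e+07 s/yr = 6.974e+06 m³/yr.
Steady-state CSTR mass balance: W = Q·C + k·V·C, so C = W/(Q + kV).
Q + kV = 6.974e+06 + 24·4.13e+07 = 9.982e+08 m³/yr.
C = 275000/9.982e+08 = 0.0002755 kg/m³ = 0.2755 mg/L.

0.276 mg/L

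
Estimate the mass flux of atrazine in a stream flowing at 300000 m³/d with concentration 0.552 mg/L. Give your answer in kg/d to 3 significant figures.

300000 m³/d = 3.472 m³/s.
Mass flux = Q·C = 3.472 m³/s × 0.552 g/m³ = 1.917 g/s.
= 1.917 g/s × 86.4 = 165.6 kg/d.

166 kg/d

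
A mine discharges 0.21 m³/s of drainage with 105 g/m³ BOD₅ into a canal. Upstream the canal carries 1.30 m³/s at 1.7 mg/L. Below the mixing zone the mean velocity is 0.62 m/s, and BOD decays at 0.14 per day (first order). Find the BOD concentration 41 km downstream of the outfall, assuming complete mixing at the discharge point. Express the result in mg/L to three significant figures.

14.4 mg/L

After complete mixing, C₀ = (0.21·105 + 1.3·1.7) / 1.51 = 16.07 mg/L.
Travel time t = 4.1e+04 m / 0.62 m/s = 6.613e+04 s = 0.7654 d.
C = 16.07·exp(−0.14·0.7654) = 16.07·0.8984 = 14.43 mg/L.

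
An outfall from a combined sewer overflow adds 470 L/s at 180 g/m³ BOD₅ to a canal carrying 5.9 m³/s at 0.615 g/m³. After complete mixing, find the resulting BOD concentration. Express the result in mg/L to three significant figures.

13.9 mg/L

470 L/s = 0.47 m³/s.
Conservation of mass across the mixing zone: C = (0.47·180 + 5.9·0.615) / (0.47 + 5.9) = 88.23/6.37 = 13.85 mg/L.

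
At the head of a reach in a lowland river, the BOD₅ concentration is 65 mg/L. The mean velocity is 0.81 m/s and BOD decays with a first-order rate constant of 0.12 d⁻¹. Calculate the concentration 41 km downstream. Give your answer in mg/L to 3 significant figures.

60.6 mg/L

Travel time t = 41 km / 0.81 m/s = 4.1e+04/0.81 = 5.062e+04 s = 0.5858 d.
First-order decay: C = 65·exp(−0.12·0.5858) = 65·0.9321 = 60.59 mg/L.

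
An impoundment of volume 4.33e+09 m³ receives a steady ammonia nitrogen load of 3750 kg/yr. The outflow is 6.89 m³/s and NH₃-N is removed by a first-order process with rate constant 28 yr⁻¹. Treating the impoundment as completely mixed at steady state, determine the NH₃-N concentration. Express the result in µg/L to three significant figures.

0.0309 µg/L

Outflow Q = 6.89 m³/s × 3.156e+07 s/yr = 2.174e+08 m³/yr.
Steady-state CSTR mass balance: W = Q·C + k·V·C, so C = W/(Q + kV).
Q + kV = 2.174e+08 + 28·4.33e+09 = 1.215e+11 m³/yr.
C = 3750/1.215e+11 = 3.088e-08 kg/m³ = 3.088e-05 mg/L = 0.03088 µg/L.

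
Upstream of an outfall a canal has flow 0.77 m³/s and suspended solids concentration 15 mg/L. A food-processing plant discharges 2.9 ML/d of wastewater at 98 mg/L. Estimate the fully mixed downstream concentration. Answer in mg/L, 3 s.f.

18.5 mg/L

2.9 ML/d = 0.03356 m³/s.
Conservation of mass across the mixing zone: C = (0.03356·98 + 0.77·15) / (0.03356 + 0.77) = 14.84/0.8036 = 18.47 mg/L.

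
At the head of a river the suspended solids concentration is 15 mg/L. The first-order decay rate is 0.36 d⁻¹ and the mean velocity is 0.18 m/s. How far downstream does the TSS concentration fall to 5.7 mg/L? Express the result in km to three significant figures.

From C = C₀·e^(−kt), t = ln(C₀/C)/k = ln(15/5.7)/0.36 = 0.9676/0.36 = 2.688 d.
Distance = v·t = 0.18 m/s × 2.322e+05 s = 4.18e+04 m = 41.8 km.

41.8 km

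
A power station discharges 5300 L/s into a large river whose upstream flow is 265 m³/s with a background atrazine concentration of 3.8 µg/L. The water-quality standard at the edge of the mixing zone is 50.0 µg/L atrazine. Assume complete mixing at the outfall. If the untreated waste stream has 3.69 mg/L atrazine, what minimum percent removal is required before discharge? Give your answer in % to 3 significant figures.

36.0 %

5300 L/s = 5.3 m³/s.
3.8 µg/L = 0.0038 mg/L.
50.0 µg/L = 0.05 mg/L.
Mass balance: 0.05·270.3 = 5.3·Cₑ + 265·0.0038.
Cₑ = (13.52 − 1.007) / 5.3 = 2.36 mg/L.
Required removal = 1 − 2.36/3.69 = 36.04 %.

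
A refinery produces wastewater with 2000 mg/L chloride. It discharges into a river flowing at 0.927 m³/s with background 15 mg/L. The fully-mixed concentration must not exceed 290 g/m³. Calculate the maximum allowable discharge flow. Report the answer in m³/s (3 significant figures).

0.149 m³/s

Mass balance at complete mixing: C_std·(Q_w + Q_r) = Q_w·C_e + Q_r·C_b.
Rearranging, Q_w = Q_r·(C_std − C_b)/(C_e − C_std) = 0.927·(290 − 15) / (2000 − 290) = 0.1491 m³/s.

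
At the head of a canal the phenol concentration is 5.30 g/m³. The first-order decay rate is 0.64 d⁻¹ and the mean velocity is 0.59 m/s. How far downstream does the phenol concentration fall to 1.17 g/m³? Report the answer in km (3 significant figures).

120 km

From C = C₀·e^(−kt), t = ln(C₀/C)/k = ln(5.30/1.17)/0.64 = 1.511/0.64 = 2.36 d.
Distance = v·t = 0.59 m/s × 2.039e+05 s = 1.203e+05 m = 120.3 km.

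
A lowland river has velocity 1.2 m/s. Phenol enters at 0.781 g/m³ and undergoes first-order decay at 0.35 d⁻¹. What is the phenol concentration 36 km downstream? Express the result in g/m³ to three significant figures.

Travel time t = 36 km / 1.2 m/s = 3.6e+04/1.2 = 3e+04 s = 0.3472 d.
First-order decay: C = 0.781·exp(−0.35·0.3472) = 0.781·0.8856 = 0.6916 g/m³.

0.692 g/m³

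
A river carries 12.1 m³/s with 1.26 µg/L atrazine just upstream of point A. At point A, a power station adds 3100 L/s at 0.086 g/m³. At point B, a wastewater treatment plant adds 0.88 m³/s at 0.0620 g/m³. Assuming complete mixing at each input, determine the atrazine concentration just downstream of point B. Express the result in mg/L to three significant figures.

1.26 µg/L = 0.00126 mg/L.
3100 L/s = 3.1 m³/s.
After input A: C = (12.1·0.00126 + 3.1·0.086) / 15.2 = 0.01854 mg/L.
After input B: C = (15.2·0.01854 + 0.88·0.062) / 16.08 = 0.02092 mg/L.

0.0209 mg/L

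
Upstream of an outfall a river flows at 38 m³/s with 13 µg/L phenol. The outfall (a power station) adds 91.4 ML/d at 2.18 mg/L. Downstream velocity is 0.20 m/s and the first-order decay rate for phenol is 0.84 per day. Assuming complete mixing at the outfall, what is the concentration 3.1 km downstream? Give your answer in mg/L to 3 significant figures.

91.4 ML/d = 1.058 m³/s.
13 µg/L = 0.013 mg/L.
After complete mixing, C₀ = (1.058·2.18 + 38·0.013) / 39.06 = 0.07169 mg/L.
Travel time t = 3100 m / 0.20 m/s = 1.55e+04 s = 0.1794 d.
C = 0.07169·exp(−0.84·0.1794) = 0.07169·0.8601 = 0.06166 mg/L.

0.0617 mg/L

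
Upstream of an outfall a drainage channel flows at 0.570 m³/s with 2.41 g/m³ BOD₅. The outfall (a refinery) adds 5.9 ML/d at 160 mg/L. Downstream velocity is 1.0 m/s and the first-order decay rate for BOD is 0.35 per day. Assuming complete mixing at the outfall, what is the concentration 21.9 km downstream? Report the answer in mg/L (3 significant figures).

5.9 ML/d = 0.06829 m³/s.
After complete mixing, C₀ = (0.06829·160 + 0.57·2.41) / 0.6383 = 19.27 mg/L.
Travel time t = 2.19e+04 m / 1.0 m/s = 2.19e+04 s = 0.2535 d.
C = 19.27·exp(−0.35·0.2535) = 19.27·0.9151 = 17.63 mg/L.

17.6 mg/L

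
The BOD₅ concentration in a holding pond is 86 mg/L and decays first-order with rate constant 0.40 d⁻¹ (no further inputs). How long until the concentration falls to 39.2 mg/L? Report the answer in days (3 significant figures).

1.96 d

t = ln(C₀/C)/k = ln(86/39.2)/0.40 = 0.7857/0.40 = 1.964 d.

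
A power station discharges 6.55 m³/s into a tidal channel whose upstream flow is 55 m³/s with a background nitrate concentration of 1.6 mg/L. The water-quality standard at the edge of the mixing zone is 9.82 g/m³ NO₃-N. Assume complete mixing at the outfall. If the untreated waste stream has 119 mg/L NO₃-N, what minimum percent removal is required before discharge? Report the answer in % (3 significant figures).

33.7 %

Mass balance: 9.82·61.55 = 6.55·Cₑ + 55·1.6.
Cₑ = (604.4 − 88) / 6.55 = 78.84 mg/L.
Required removal = 1 − 78.84/119 = 33.75 %.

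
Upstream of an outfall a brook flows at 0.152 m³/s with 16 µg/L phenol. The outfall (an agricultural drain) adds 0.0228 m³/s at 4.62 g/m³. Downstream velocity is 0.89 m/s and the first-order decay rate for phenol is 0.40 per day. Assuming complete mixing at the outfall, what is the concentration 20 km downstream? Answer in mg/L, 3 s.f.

0.556 mg/L

16 µg/L = 0.016 mg/L.
After complete mixing, C₀ = (0.0228·4.62 + 0.152·0.016) / 0.1748 = 0.6165 mg/L.
Travel time t = 2e+04 m / 0.89 m/s = 2.247e+04 s = 0.2601 d.
C = 0.6165·exp(−0.40·0.2601) = 0.6165·0.9012 = 0.5556 mg/L.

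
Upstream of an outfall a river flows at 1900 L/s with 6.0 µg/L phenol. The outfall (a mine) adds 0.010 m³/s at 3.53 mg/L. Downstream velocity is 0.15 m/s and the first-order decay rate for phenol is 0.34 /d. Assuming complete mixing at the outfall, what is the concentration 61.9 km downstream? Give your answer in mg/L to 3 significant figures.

0.00482 mg/L

1900 L/s = 1.9 m³/s.
6.0 µg/L = 0.006 mg/L.
After complete mixing, C₀ = (0.01·3.53 + 1.9·0.006) / 1.91 = 0.02445 mg/L.
Travel time t = 6.19e+04 m / 0.15 m/s = 4.127e+05 s = 4.776 d.
C = 0.02445·exp(−0.34·4.776) = 0.02445·0.1971 = 0.00482 mg/L.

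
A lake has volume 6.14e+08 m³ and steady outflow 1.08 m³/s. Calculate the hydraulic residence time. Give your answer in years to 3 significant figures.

Q = 1.08 m³/s × 3.156e+07 s/yr = 3.408e+07 m³/yr.
Hydraulic residence time τ = V/Q = 6.14e+08/3.408e+07 = 18.02 yr.

18.0 yr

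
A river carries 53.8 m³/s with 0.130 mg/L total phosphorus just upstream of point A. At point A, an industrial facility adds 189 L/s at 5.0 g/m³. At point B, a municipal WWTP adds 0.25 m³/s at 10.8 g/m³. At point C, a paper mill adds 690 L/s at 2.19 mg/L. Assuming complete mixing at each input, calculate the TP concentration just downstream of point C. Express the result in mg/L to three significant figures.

0.221 mg/L

189 L/s = 0.189 m³/s.
After input A: C = (53.8·0.13 + 0.189·5) / 53.99 = 0.147 mg/L.
After input B: C = (53.99·0.147 + 0.25·10.8) / 54.24 = 0.1962 mg/L.
690 L/s = 0.69 m³/s.
After input C: C = (54.24·0.1962 + 0.69·2.19) / 54.93 = 0.2212 mg/L.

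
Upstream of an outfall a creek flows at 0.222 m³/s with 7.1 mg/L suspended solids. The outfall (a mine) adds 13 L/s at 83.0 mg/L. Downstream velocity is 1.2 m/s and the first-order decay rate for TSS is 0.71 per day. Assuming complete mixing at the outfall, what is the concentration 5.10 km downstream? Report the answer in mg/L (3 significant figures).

13 L/s = 0.013 m³/s.
After complete mixing, C₀ = (0.013·83 + 0.222·7.1) / 0.235 = 11.3 mg/L.
Travel time t = 5100 m / 1.2 m/s = 4250 s = 0.04919 d.
C = 11.3·exp(−0.71·0.04919) = 11.3·0.9657 = 10.91 mg/L.

10.9 mg/L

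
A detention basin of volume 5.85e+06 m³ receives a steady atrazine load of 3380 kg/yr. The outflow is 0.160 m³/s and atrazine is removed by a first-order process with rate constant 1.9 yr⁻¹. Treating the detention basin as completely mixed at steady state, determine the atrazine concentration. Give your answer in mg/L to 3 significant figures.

0.209 mg/L

Outflow Q = 0.160 m³/s × 3.156e+07 s/yr = 5.049e+06 m³/yr.
Steady-state CSTR mass balance: W = Q·C + k·V·C, so C = W/(Q + kV).
Q + kV = 5.049e+06 + 1.9·5.85e+06 = 1.616e+07 m³/yr.
C = 3380/1.616e+07 = 0.0002091 kg/m³ = 0.2091 mg/L.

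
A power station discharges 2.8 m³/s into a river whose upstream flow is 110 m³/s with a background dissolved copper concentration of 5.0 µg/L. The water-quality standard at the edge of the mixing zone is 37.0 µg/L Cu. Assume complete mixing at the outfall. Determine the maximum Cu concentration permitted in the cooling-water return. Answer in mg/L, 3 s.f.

5.0 µg/L = 0.005 mg/L.
37.0 µg/L = 0.037 mg/L.
Mass balance: 0.037·112.8 = 2.8·Cₑ + 110·0.005.
Cₑ = (4.174 − 0.55) / 2.8 = 1.294 mg/L.

1.29 mg/L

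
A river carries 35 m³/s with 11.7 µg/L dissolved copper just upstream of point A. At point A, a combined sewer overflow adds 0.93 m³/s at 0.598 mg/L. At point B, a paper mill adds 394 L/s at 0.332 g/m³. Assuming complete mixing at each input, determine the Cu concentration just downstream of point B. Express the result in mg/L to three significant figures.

0.0302 mg/L

11.7 µg/L = 0.0117 mg/L.
After input A: C = (35·0.0117 + 0.93·0.598) / 35.93 = 0.02688 mg/L.
394 L/s = 0.394 m³/s.
After input B: C = (35.93·0.02688 + 0.394·0.332) / 36.32 = 0.03019 mg/L.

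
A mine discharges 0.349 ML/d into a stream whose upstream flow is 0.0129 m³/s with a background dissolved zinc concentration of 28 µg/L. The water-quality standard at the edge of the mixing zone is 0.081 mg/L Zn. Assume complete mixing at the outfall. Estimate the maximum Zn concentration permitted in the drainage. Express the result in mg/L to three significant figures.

0.349 ML/d = 0.004039 m³/s.
28 µg/L = 0.028 mg/L.
Mass balance: 0.081·0.01694 = 0.004039·Cₑ + 0.0129·0.028.
Cₑ = (0.001372 − 0.0003612) / 0.004039 = 0.2503 mg/L.

0.250 mg/L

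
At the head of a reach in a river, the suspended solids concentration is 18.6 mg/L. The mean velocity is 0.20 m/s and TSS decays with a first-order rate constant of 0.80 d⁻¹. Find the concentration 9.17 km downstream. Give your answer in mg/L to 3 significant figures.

Travel time t = 9.17 km / 0.20 m/s = 9170/0.20 = 4.585e+04 s = 0.5307 d.
First-order decay: C = 18.6·exp(−0.80·0.5307) = 18.6·0.6541 = 12.17 mg/L.

12.2 mg/L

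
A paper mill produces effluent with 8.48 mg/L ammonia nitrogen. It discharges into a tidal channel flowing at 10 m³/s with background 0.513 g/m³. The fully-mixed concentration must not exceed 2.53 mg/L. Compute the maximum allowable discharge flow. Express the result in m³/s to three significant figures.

3.39 m³/s

Mass balance at complete mixing: C_std·(Q_w + Q_r) = Q_w·C_e + Q_r·C_b.
Rearranging, Q_w = Q_r·(C_std − C_b)/(C_e − C_std) = 10·(2.53 − 0.513) / (8.48 − 2.53) = 3.39 m³/s.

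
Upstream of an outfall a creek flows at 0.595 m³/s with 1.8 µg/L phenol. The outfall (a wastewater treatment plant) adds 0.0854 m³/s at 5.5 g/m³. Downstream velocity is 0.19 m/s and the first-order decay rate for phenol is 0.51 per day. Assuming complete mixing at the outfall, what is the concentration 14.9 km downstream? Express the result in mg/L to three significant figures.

0.436 mg/L

1.8 µg/L = 0.0018 mg/L.
After complete mixing, C₀ = (0.0854·5.5 + 0.595·0.0018) / 0.6804 = 0.6919 mg/L.
Travel time t = 1.49e+04 m / 0.19 m/s = 7.842e+04 s = 0.9077 d.
C = 0.6919·exp(−0.51·0.9077) = 0.6919·0.6295 = 0.4355 mg/L.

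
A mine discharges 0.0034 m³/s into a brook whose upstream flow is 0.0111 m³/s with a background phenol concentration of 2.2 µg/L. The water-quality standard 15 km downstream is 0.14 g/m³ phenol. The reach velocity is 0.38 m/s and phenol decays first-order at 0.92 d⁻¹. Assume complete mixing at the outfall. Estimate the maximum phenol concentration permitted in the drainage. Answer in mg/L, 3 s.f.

0.902 mg/L

2.2 µg/L = 0.0022 mg/L.
Travel time to the compliance point: t = 1.5e+04/0.38 = 3.947e+04 s = 0.4569 d; decay factor exp(−0.92·0.4569) = 0.6568.
So the concentration just after mixing may be at most 0.14/0.6568 = 0.2131 mg/L.
Mass balance: 0.2131·0.0145 = 0.0034·Cₑ + 0.0111·0.0022.
Cₑ = (0.003091 − 2.442e-05) / 0.0034 = 0.9018 mg/L.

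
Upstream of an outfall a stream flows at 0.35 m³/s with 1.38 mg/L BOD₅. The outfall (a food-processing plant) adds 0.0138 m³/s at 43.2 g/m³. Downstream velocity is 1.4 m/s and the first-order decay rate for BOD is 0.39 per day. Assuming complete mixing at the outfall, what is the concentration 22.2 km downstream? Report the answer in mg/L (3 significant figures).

After complete mixing, C₀ = (0.0138·43.2 + 0.35·1.38) / 0.3638 = 2.966 mg/L.
Travel time t = 2.22e+04 m / 1.4 m/s = 1.586e+04 s = 0.1835 d.
C = 2.966·exp(−0.39·0.1835) = 2.966·0.9309 = 2.761 mg/L.

2.76 mg/L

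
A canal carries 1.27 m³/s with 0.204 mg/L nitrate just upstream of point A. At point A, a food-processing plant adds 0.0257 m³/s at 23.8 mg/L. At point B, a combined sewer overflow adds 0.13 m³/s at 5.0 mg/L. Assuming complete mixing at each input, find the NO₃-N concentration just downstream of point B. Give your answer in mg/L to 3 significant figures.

1.07 mg/L

After input A: C = (1.27·0.204 + 0.0257·23.8) / 1.296 = 0.672 mg/L.
After input B: C = (1.296·0.672 + 0.13·5) / 1.426 = 1.067 mg/L.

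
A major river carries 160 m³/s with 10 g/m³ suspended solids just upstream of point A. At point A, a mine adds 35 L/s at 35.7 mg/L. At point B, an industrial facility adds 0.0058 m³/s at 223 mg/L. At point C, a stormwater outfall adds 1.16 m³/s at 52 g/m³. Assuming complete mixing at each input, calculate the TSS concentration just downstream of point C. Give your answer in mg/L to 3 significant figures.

10.3 mg/L

35 L/s = 0.035 m³/s.
After input A: C = (160·10 + 0.035·35.7) / 160 = 10.01 mg/L.
After input B: C = (160·10.01 + 0.0058·223) / 160 = 10.01 mg/L.
After input C: C = (160·10.01 + 1.16·52) / 161.2 = 10.32 mg/L.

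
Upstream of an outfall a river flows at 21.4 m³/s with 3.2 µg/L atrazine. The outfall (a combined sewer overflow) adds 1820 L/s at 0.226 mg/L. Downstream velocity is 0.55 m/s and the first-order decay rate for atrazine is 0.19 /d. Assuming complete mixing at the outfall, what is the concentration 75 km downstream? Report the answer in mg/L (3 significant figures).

1820 L/s = 1.82 m³/s.
3.2 µg/L = 0.0032 mg/L.
After complete mixing, C₀ = (1.82·0.226 + 21.4·0.0032) / 23.22 = 0.02066 mg/L.
Travel time t = 7.5e+04 m / 0.55 m/s = 1.364e+05 s = 1.578 d.
C = 0.02066·exp(−0.19·1.578) = 0.02066·0.7409 = 0.01531 mg/L.

0.0153 mg/L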